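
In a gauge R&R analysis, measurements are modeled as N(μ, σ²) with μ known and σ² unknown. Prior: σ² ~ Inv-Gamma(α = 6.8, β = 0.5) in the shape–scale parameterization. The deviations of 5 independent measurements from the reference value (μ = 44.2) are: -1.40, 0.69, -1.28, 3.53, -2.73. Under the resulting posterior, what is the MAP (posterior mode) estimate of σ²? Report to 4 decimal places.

With known mean μ and an Inverse-Gamma(α, β) prior on σ², the Normal likelihood is conjugate: posterior is Inv-Gamma(α + n/2, β + Σ(xᵢ−μ)²/2).
Σ(xᵢ−μ)² = (-1.40)² + (0.69)² + (-1.28)² + (3.53)² + (-2.73)² = 23.9883.
Posterior: Inv-Gamma(6.8 + 5/2, 0.5 + 23.9883/2) = Inv-Gamma(9.30, 12.49415).
Mode = β/(α+1) = 12.49415/10.30 = 1.2130.

1.2130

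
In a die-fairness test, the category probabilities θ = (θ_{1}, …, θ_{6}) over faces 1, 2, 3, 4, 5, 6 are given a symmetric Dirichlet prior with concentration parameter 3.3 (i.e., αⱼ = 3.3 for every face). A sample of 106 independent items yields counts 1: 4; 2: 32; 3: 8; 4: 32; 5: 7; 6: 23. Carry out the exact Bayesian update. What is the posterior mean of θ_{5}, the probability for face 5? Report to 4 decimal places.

The Dirichlet prior is conjugate to the Multinomial likelihood: each posterior αⱼ = prior αⱼ + observed count nⱼ.
Posterior concentration: (7.3, 35.3, 11.3, 35.3, 10.3, 26.3), total = 125.8.
E[θ_{5}|data] = α_{5}/Σα = 10.3/125.8 = 0.0819.

0.0819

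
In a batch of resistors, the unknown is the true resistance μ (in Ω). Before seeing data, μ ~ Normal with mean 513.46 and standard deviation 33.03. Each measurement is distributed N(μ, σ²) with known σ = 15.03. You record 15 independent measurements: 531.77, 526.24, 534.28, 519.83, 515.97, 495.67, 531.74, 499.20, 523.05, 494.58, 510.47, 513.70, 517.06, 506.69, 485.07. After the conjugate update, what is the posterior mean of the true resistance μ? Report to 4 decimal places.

513.6849

For Normal data with known variance σ², a Normal(μ₀, σ₀²) prior on μ is conjugate. Posterior precision = 1/σ₀² + n/σ²; posterior mean is the precision-weighted average of μ₀ and x̄.
Σxᵢ = 531.77 + 526.24 + 534.28 + 519.83 + 515.97 + 495.67 + 531.74 + 499.20 + 523.05 + 494.58 + 510.47 + 513.70 + 517.06 + 506.69 + 485.07 = 7705.32, so n·x̄ = 7705.32.
σ₀² = 33.03² = 1090.9809, σ² = 15.03² = 225.9009; σ² + n·σ₀² = 225.9009 + 15·1090.9809 = 16590.6144.
Posterior mean = (μ₀/σ₀² + n·x̄/σ²)/(1/σ₀² + n/σ²) = (σ²·μ₀ + σ₀²·n·x̄)/(σ² + n·σ₀²) = (225.9009·513.46 + 1090.9809·7705.32)/16590.6144 = 8522348.024502/16590.6144 = 513.6849.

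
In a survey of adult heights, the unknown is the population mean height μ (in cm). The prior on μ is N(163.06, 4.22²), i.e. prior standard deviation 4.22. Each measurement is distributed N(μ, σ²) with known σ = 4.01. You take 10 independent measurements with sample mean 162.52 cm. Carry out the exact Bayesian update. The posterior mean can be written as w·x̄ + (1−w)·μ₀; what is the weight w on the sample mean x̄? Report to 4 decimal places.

For Normal data with known variance σ², a Normal(μ₀, σ₀²) prior on μ is conjugate. Posterior precision = 1/σ₀² + n/σ²; posterior mean is the precision-weighted average of μ₀ and x̄.
σ₀² = 4.22² = 17.8084, σ² = 4.01² = 16.0801. Prior precision 1/σ₀² = 1/17.8084; data precision n/σ² = 10/16.0801.
w = (n/σ²)/(1/σ₀² + n/σ²) = n·σ₀²/(σ² + n·σ₀²) = 10·17.8084/(16.0801 + 10·17.8084) = 178.084/194.1641 = 0.9172.

0.9172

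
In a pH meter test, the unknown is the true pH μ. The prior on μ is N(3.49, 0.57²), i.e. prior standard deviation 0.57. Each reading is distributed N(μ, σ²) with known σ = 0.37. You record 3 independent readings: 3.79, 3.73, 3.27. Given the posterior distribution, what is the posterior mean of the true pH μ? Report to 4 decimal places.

3.5835

For Normal data with known variance σ², a Normal(μ₀, σ₀²) prior on μ is conjugate. Posterior precision = 1/σ₀² + n/σ²; posterior mean is the precision-weighted average of μ₀ and x̄.
Σxᵢ = 3.79 + 3.73 + 3.27 = 10.79, so n·x̄ = 10.79.
σ₀² = 0.57² = 0.3249, σ² = 0.37² = 0.1369; σ² + n·σ₀² = 0.1369 + 3·0.3249 = 1.1116.
Posterior mean = (μ₀/σ₀² + n·x̄/σ²)/(1/σ₀² + n/σ²) = (σ²·μ₀ + σ₀²·n·x̄)/(σ² + n·σ₀²) = (0.1369·3.49 + 0.3249·10.79)/1.1116 = 3.983452/1.1116 = 3.5835.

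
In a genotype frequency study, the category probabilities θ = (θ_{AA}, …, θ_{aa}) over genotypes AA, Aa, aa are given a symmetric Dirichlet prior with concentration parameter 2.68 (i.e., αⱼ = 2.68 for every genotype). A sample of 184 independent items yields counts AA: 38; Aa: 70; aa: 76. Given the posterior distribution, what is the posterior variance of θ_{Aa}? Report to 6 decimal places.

0.001219

The Dirichlet prior is conjugate to the Multinomial likelihood: each posterior αⱼ = prior αⱼ + observed count nⱼ.
Posterior concentration: (40.68, 72.68, 78.68), total = 192.04.
Var[θ_j] = α_j(Σα−α_j)/((Σα)²(Σα+1)) = 72.68·119.36/(192.04²·193.04) = 0.001219.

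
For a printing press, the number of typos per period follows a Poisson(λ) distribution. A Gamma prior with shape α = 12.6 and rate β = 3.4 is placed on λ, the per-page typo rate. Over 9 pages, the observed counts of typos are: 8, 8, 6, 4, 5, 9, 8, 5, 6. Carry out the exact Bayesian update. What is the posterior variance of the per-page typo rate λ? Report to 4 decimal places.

0.4657

With a Gamma(shape α, rate β) prior, the Poisson likelihood is conjugate: the posterior is Gamma(α + ΣXᵢ, β + n).
Sum of counts S = 59 over n = 9 pages.
Posterior: Gamma(α+S, β+n) = Gamma(12.6+59, 3.4+9) = Gamma(71.6, 12.4).
Var = α/β² = 71.6/12.4² = 0.4657.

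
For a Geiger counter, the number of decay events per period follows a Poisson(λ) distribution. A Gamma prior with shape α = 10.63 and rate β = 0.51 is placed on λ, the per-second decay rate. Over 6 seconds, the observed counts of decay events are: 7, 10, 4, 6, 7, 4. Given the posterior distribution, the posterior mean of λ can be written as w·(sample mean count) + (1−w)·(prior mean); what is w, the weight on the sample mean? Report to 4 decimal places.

0.9217

With a Gamma(shape α, rate β) prior, the Poisson likelihood is conjugate: the posterior is Gamma(α + ΣXᵢ, β + n).
Posterior mean = (α₀+S)/(β₀+n) = [n/(β₀+n)]·(S/n) + [β₀/(β₀+n)]·(α₀/β₀), so only n and β₀ enter the weight.
Weight on data w = n/(β₀+n) = 6/(0.51+6) = 6/6.51 = 0.9217.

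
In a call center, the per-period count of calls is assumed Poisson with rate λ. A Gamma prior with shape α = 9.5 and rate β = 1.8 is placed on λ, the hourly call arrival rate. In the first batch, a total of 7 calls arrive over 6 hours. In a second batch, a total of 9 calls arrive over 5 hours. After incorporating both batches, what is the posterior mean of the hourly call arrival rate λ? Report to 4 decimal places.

With a Gamma(shape α, rate β) prior, the Poisson likelihood is conjugate: the posterior is Gamma(α + ΣXᵢ, β + n).
After batch 1: Gamma(α+S, β+n) = Gamma(9.5+7, 1.8+6) = Gamma(16.5, 7.8).
After batch 2: Gamma(α+S, β+n) = Gamma(16.5+9, 7.8+5) = Gamma(25.5, 12.8).
Posterior mean = α/β = 25.5/12.8 = 1.9922.

1.9922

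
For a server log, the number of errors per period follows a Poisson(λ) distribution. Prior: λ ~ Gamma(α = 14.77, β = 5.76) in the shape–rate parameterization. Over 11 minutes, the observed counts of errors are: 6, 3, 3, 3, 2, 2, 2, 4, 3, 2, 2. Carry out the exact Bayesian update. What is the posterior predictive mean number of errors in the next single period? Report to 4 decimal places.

2.7906

With a Gamma(shape α, rate β) prior, the Poisson likelihood is conjugate: the posterior is Gamma(α + ΣXᵢ, β + n).
Sum of counts S = 32 over n = 11 minutes.
Posterior: Gamma(α+S, β+n) = Gamma(14.77+32, 5.76+11) = Gamma(46.77, 16.76).
The predictive distribution for one future period is NegBinom with mean α/β = 2.7906.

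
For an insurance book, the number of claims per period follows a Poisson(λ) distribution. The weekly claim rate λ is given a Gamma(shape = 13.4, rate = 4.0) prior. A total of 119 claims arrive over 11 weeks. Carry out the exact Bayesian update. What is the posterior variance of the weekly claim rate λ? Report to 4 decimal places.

With a Gamma(shape α, rate β) prior, the Poisson likelihood is conjugate: the posterior is Gamma(α + ΣXᵢ, β + n).
Posterior: Gamma(α+S, β+n) = Gamma(13.4+119, 4.0+11) = Gamma(132.4, 15.0).
Var = α/β² = 132.4/15.0² = 0.5884.

0.5884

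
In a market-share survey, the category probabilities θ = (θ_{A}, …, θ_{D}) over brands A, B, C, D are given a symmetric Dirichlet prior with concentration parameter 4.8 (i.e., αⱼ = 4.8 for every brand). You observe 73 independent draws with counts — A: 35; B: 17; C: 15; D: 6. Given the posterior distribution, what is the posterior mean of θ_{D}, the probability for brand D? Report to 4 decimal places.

0.1171

The Dirichlet prior is conjugate to the Multinomial likelihood: each posterior αⱼ = prior αⱼ + observed count nⱼ.
Posterior concentration: (39.8, 21.8, 19.8, 10.8), total = 92.2.
E[θ_{D}|data] = α_{D}/Σα = 10.8/92.2 = 0.1171.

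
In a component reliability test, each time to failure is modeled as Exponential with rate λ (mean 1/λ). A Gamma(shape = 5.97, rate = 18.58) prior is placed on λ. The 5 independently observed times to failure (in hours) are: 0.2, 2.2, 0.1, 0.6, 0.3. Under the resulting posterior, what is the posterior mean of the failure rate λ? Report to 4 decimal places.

With a Gamma(shape α, rate β) prior on the exponential rate λ, the posterior after n observations with total T = Σxᵢ is Gamma(α+n, β+T).
Sum of observations T = 3.4 hours; n = 5.
Posterior: Gamma(5.97+5, 18.58+3.4) = Gamma(10.97, 21.98).
Posterior mean of λ = α/β = 10.97/21.98 = 0.4991.

0.4991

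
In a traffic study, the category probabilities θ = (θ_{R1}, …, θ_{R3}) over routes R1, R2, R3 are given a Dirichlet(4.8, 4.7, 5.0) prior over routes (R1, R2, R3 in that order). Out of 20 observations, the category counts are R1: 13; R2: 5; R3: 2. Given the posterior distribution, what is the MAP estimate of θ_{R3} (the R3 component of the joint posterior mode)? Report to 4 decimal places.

The Dirichlet prior is conjugate to the Multinomial likelihood: each posterior αⱼ = prior αⱼ + observed count nⱼ.
Posterior concentration: (17.8, 9.7, 7.0), total = 34.5.
Joint mode component: (α_{R3}−1)/(Σα−K) = 6.0/31.5 = 0.1905.

0.1905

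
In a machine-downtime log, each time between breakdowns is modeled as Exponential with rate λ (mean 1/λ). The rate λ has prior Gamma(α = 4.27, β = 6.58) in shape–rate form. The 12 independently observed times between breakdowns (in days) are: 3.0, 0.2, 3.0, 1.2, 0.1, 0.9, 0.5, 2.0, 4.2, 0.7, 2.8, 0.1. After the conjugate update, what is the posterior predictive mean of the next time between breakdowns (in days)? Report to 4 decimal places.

1.6555

With a Gamma(shape α, rate β) prior on the exponential rate λ, the posterior after n observations with total T = Σxᵢ is Gamma(α+n, β+T).
Sum of observations T = 18.7 days; n = 12.
Posterior: Gamma(4.27+12, 6.58+18.7) = Gamma(16.27, 25.28).
The predictive distribution for the next observation is Lomax; its mean is β/(α−1) = 25.28/15.27 = 1.6555.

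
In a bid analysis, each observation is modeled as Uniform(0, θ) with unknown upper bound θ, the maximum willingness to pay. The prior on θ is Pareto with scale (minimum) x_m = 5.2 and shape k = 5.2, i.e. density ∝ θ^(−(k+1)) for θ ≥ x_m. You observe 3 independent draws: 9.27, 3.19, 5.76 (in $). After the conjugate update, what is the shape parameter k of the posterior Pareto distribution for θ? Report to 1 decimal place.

8.2

A Pareto(scale x_m, shape k) prior on the upper bound θ of Uniform(0, θ) is conjugate: posterior is Pareto(max(x_m, max xᵢ), k + n).
Sample maximum = 9.27; prior scale x_m = 5.2 → posterior scale = max = 9.27.
Posterior shape = 5.2 + 3 = 8.2.
Posterior shape k = 8.2.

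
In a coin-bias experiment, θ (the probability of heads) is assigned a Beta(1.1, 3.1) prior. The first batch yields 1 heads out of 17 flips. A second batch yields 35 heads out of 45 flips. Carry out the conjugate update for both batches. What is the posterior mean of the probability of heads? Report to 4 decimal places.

0.5604

The Beta prior is conjugate to a Binomial/Bernoulli likelihood; the update adds successes to α and failures to β.
After batch 1: Beta(1.1+1, 3.1+16) = Beta(2.1, 19.1).
After batch 2: Beta(2.1+35, 19.1+10) = Beta(37.1, 29.1).
Posterior mean = α/(α+β) = 37.1/66.2 = 0.5604.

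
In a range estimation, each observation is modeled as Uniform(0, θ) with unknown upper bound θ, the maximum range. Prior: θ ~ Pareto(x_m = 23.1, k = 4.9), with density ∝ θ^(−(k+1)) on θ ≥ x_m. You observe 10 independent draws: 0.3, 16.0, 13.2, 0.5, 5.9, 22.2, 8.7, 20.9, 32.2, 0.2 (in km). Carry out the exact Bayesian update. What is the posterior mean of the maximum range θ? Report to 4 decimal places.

A Pareto(scale x_m, shape k) prior on the upper bound θ of Uniform(0, θ) is conjugate: posterior is Pareto(max(x_m, max xᵢ), k + n).
Sample maximum = 32.2; prior scale x_m = 23.1 → posterior scale = max = 32.2.
Posterior shape = 4.9 + 10 = 14.9.
E[θ|data] = k·x_m/(k−1) = 14.9·32.2/13.9 = 34.5165.

34.5165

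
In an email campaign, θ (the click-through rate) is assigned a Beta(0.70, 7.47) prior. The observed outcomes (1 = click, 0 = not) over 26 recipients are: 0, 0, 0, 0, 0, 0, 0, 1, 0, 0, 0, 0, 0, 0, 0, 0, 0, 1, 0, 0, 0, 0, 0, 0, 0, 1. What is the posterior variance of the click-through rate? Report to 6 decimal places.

0.002745

The Beta prior is conjugate to a Binomial/Bernoulli likelihood; the update adds successes to α and failures to β.
Posterior: Beta(α+k, β+n−k) = Beta(0.70+3, 7.47+23) = Beta(3.70, 30.47).
Var = αβ/((α+β)²(α+β+1)) = 3.70·30.47/(34.17²·35.17) = 0.002745.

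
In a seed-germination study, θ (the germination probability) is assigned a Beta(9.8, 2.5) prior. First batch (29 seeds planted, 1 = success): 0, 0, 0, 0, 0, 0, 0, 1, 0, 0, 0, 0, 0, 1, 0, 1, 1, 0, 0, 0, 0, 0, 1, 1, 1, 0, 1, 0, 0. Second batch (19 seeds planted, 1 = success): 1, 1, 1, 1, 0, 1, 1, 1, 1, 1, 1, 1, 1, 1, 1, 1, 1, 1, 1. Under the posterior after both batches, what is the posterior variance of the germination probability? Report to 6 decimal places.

The Beta prior is conjugate to a Binomial/Bernoulli likelihood; the update adds successes to α and failures to β.
After batch 1: Beta(9.8+8, 2.5+21) = Beta(17.8, 23.5).
After batch 2: Beta(17.8+18, 23.5+1) = Beta(35.8, 24.5).
Var = αβ/((α+β)²(α+β+1)) = 35.8·24.5/(60.3²·61.3) = 0.003935.

0.003935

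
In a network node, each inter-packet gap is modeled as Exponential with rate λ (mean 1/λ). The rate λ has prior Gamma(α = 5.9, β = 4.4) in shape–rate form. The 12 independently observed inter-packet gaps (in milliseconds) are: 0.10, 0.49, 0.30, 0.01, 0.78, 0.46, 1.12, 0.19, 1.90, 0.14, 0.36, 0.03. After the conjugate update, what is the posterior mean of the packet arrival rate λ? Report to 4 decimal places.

With a Gamma(shape α, rate β) prior on the exponential rate λ, the posterior after n observations with total T = Σxᵢ is Gamma(α+n, β+T).
Sum of observations T = 5.88 milliseconds; n = 12.
Posterior: Gamma(5.9+12, 4.4+5.88) = Gamma(17.9, 10.28).
Posterior mean of λ = α/β = 17.9/10.28 = 1.7412.

1.7412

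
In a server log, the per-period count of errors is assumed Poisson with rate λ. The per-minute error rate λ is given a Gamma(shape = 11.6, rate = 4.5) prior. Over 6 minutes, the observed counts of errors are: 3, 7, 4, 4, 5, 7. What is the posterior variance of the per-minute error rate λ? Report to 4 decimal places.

0.3773

With a Gamma(shape α, rate β) prior, the Poisson likelihood is conjugate: the posterior is Gamma(α + ΣXᵢ, β + n).
Sum of counts S = 30 over n = 6 minutes.
Posterior: Gamma(α+S, β+n) = Gamma(11.6+30, 4.5+6) = Gamma(41.6, 10.5).
Var = α/β² = 41.6/10.5² = 0.3773.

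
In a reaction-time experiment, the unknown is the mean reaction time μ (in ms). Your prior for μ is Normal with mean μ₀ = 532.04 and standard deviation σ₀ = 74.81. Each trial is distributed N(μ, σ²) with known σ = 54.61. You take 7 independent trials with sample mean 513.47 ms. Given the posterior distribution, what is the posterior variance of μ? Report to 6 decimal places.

For Normal data with known variance σ², a Normal(μ₀, σ₀²) prior on μ is conjugate. Posterior precision = 1/σ₀² + n/σ²; posterior mean is the precision-weighted average of μ₀ and x̄.
σ₀² = 74.81² = 5596.5361, σ² = 54.61² = 2982.2521; σ² + n·σ₀² = 2982.2521 + 7·5596.5361 = 42158.0048.
Posterior precision = 1/σ₀² + n/σ² = 1/5596.5361 + 7/2982.2521 = (σ² + n·σ₀²)/(σ₀²σ²) = 42158.0048/(5596.5361·2982.2521); posterior variance σₙ² = σ₀²σ²/(σ² + n·σ₀²) = 5596.5361·2982.2521/42158.0048 = 395.898279.

395.898279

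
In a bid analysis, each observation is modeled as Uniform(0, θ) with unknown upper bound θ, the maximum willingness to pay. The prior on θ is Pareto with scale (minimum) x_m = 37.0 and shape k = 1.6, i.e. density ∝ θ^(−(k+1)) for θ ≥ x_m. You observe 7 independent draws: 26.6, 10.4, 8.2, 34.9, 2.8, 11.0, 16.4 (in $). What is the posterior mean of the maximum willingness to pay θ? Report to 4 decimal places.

41.8684

A Pareto(scale x_m, shape k) prior on the upper bound θ of Uniform(0, θ) is conjugate: posterior is Pareto(max(x_m, max xᵢ), k + n).
Sample maximum = 34.9; prior scale x_m = 37.0 → posterior scale = max = 37.0.
Posterior shape = 1.6 + 7 = 8.6.
E[θ|data] = k·x_m/(k−1) = 8.6·37.0/7.6 = 41.8684.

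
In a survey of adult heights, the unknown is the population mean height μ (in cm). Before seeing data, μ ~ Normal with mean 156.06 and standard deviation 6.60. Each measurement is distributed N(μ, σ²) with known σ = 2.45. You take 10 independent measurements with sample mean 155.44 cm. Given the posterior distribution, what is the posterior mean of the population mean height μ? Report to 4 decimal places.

For Normal data with known variance σ², a Normal(μ₀, σ₀²) prior on μ is conjugate. Posterior precision = 1/σ₀² + n/σ²; posterior mean is the precision-weighted average of μ₀ and x̄.
n·x̄ = 10·155.44 = 1554.4.
σ₀² = 6.60² = 43.56, σ² = 2.45² = 6.0025; σ² + n·σ₀² = 6.0025 + 10·43.56 = 441.6025.
Posterior mean = (μ₀/σ₀² + n·x̄/σ²)/(1/σ₀² + n/σ²) = (σ²·μ₀ + σ₀²·n·x̄)/(σ² + n·σ₀²) = (6.0025·156.06 + 43.56·1554.4)/441.6025 = 68646.41415/441.6025 = 155.4484.

155.4484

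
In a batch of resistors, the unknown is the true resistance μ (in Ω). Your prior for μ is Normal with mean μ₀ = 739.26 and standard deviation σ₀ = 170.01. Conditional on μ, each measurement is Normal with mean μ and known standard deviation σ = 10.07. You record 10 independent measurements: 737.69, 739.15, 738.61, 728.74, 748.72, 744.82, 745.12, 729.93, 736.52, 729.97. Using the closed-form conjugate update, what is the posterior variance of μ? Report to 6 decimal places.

For Normal data with known variance σ², a Normal(μ₀, σ₀²) prior on μ is conjugate. Posterior precision = 1/σ₀² + n/σ²; posterior mean is the precision-weighted average of μ₀ and x̄.
σ₀² = 170.01² = 28903.4001, σ² = 10.07² = 101.4049; σ² + n·σ₀² = 101.4049 + 10·28903.4001 = 289135.4059.
Posterior precision = 1/σ₀² + n/σ² = 1/28903.4001 + 10/101.4049 = (σ² + n·σ₀²)/(σ₀²σ²) = 289135.4059/(28903.4001·101.4049); posterior variance σₙ² = σ₀²σ²/(σ² + n·σ₀²) = 28903.4001·101.4049/289135.4059 = 10.136934.

10.136934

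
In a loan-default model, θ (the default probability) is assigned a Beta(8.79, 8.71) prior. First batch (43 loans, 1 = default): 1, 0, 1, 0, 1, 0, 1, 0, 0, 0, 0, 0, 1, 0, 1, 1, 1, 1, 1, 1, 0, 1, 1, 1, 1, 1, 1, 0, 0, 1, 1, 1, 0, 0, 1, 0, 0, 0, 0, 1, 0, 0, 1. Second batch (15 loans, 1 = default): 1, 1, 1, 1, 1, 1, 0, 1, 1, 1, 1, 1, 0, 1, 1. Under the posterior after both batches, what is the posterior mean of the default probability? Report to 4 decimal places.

0.5932

The Beta prior is conjugate to a Binomial/Bernoulli likelihood; the update adds successes to α and failures to β.
After batch 1: Beta(8.79+23, 8.71+20) = Beta(31.79, 28.71).
After batch 2: Beta(31.79+13, 28.71+2) = Beta(44.79, 30.71).
Posterior mean = α/(α+β) = 44.79/75.50 = 0.5932.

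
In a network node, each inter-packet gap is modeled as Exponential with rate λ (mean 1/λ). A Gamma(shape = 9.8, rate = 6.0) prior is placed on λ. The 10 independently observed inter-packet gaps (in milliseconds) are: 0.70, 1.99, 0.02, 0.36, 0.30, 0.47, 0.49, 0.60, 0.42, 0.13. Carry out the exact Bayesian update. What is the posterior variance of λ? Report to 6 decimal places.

With a Gamma(shape α, rate β) prior on the exponential rate λ, the posterior after n observations with total T = Σxᵢ is Gamma(α+n, β+T).
Sum of observations T = 5.48 milliseconds; n = 10.
Posterior: Gamma(9.8+10, 6.0+5.48) = Gamma(19.8, 11.48).
Var = α/β² = 0.150239.

0.150239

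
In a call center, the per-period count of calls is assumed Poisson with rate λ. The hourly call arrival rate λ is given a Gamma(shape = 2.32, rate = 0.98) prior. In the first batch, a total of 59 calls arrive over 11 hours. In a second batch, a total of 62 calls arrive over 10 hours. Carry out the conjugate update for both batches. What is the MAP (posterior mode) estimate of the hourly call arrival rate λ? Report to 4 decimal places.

With a Gamma(shape α, rate β) prior, the Poisson likelihood is conjugate: the posterior is Gamma(α + ΣXᵢ, β + n).
After batch 1: Gamma(α+S, β+n) = Gamma(2.32+59, 0.98+11) = Gamma(61.32, 11.98).
After batch 2: Gamma(α+S, β+n) = Gamma(61.32+62, 11.98+10) = Gamma(123.32, 21.98).
Mode of Gamma(α,β) for α≥1 is (α−1)/β = 122.32/21.98 = 5.5651.

5.5651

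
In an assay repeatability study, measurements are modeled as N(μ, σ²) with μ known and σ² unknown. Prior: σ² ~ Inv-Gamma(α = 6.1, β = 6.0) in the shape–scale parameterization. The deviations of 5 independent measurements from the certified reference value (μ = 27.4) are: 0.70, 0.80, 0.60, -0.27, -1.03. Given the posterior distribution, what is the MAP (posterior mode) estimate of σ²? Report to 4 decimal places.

With known mean μ and an Inverse-Gamma(α, β) prior on σ², the Normal likelihood is conjugate: posterior is Inv-Gamma(α + n/2, β + Σ(xᵢ−μ)²/2).
Σ(xᵢ−μ)² = (0.70)² + (0.80)² + (0.60)² + (-0.27)² + (-1.03)² = 2.6238.
Posterior: Inv-Gamma(6.1 + 5/2, 6.0 + 2.6238/2) = Inv-Gamma(8.60, 7.31190).
Mode = β/(α+1) = 7.31190/9.60 = 0.7617.

0.7617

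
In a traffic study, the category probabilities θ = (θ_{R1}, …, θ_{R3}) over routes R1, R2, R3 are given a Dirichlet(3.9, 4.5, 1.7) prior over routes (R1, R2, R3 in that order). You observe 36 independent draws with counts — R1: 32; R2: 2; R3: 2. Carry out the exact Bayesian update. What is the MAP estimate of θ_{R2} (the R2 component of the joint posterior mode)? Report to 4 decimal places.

0.1276

The Dirichlet prior is conjugate to the Multinomial likelihood: each posterior αⱼ = prior αⱼ + observed count nⱼ.
Posterior concentration: (35.9, 6.5, 3.7), total = 46.1.
Joint mode component: (α_{R2}−1)/(Σα−K) = 5.5/43.1 = 0.1276.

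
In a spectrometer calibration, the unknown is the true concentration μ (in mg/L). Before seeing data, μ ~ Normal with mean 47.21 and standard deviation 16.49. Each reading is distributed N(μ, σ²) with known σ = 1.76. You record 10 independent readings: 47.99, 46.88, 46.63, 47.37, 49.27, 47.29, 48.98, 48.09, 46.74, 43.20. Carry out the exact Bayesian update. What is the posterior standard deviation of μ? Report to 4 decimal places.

0.5562

For Normal data with known variance σ², a Normal(μ₀, σ₀²) prior on μ is conjugate. Posterior precision = 1/σ₀² + n/σ²; posterior mean is the precision-weighted average of μ₀ and x̄.
σ₀² = 16.49² = 271.9201, σ² = 1.76² = 3.0976; σ² + n·σ₀² = 3.0976 + 10·271.9201 = 2722.2986.
Posterior precision = 1/σ₀² + n/σ² = 1/271.9201 + 10/3.0976 = (σ² + n·σ₀²)/(σ₀²σ²) = 2722.2986/(271.9201·3.0976); posterior variance σₙ² = σ₀²σ²/(σ² + n·σ₀²) = 271.9201·3.0976/2722.2986 = 0.309408.
Posterior SD = √σₙ² = √(271.9201·3.0976/2722.2986) = 0.5562.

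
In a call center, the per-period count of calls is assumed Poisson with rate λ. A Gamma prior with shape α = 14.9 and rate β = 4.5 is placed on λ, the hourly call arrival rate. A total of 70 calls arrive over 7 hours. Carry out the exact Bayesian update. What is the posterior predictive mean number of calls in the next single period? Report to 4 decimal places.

With a Gamma(shape α, rate β) prior, the Poisson likelihood is conjugate: the posterior is Gamma(α + ΣXᵢ, β + n).
Posterior: Gamma(α+S, β+n) = Gamma(14.9+70, 4.5+7) = Gamma(84.9, 11.5).
The predictive distribution for one future period is NegBinom with mean α/β = 7.3826.

7.3826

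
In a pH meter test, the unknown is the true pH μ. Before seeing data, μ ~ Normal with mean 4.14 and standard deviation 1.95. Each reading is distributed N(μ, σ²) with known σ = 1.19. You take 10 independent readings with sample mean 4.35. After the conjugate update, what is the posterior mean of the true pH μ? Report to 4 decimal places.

For Normal data with known variance σ², a Normal(μ₀, σ₀²) prior on μ is conjugate. Posterior precision = 1/σ₀² + n/σ²; posterior mean is the precision-weighted average of μ₀ and x̄.
n·x̄ = 10·4.35 = 43.5.
σ₀² = 1.95² = 3.8025, σ² = 1.19² = 1.4161; σ² + n·σ₀² = 1.4161 + 10·3.8025 = 39.4411.
Posterior mean = (μ₀/σ₀² + n·x̄/σ²)/(1/σ₀² + n/σ²) = (σ²·μ₀ + σ₀²·n·x̄)/(σ² + n·σ₀²) = (1.4161·4.14 + 3.8025·43.5)/39.4411 = 171.271404/39.4411 = 4.3425.

4.3425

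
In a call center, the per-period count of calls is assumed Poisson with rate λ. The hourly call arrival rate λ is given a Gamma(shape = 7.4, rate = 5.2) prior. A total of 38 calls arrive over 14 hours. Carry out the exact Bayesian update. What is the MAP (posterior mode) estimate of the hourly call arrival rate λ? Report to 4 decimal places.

2.3125

With a Gamma(shape α, rate β) prior, the Poisson likelihood is conjugate: the posterior is Gamma(α + ΣXᵢ, β + n).
Posterior: Gamma(α+S, β+n) = Gamma(7.4+38, 5.2+14) = Gamma(45.4, 19.2).
Mode of Gamma(α,β) for α≥1 is (α−1)/β = 44.4/19.2 = 2.3125.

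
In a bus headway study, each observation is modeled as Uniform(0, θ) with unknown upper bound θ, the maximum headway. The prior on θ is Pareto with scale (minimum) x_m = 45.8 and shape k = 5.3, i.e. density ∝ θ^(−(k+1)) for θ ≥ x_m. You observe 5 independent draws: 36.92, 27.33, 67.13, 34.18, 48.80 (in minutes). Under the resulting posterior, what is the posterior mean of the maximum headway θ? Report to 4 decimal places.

A Pareto(scale x_m, shape k) prior on the upper bound θ of Uniform(0, θ) is conjugate: posterior is Pareto(max(x_m, max xᵢ), k + n).
Sample maximum = 67.13; prior scale x_m = 45.8 → posterior scale = max = 67.13.
Posterior shape = 5.3 + 5 = 10.3.
E[θ|data] = k·x_m/(k−1) = 10.3·67.13/9.3 = 74.3483.

74.3483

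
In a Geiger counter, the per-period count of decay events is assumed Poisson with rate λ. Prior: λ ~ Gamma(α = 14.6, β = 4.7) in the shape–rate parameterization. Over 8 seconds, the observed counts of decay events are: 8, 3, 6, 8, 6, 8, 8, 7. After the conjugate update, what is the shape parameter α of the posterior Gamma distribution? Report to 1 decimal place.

With a Gamma(shape α, rate β) prior, the Poisson likelihood is conjugate: the posterior is Gamma(α + ΣXᵢ, β + n).
Sum of counts S = 54 over n = 8 seconds.
Posterior: Gamma(α+S, β+n) = Gamma(14.6+54, 4.7+8) = Gamma(68.6, 12.7).
Posterior α = 68.6.

68.6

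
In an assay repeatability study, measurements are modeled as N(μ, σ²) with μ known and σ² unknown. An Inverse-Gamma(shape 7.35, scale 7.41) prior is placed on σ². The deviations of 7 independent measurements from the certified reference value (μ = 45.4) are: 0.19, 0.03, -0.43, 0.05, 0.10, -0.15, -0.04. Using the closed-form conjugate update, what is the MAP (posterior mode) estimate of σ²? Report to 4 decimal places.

With known mean μ and an Inverse-Gamma(α, β) prior on σ², the Normal likelihood is conjugate: posterior is Inv-Gamma(α + n/2, β + Σ(xᵢ−μ)²/2).
Σ(xᵢ−μ)² = (0.19)² + (0.03)² + (-0.43)² + (0.05)² + (0.10)² + (-0.15)² + (-0.04)² = 0.2585.
Posterior: Inv-Gamma(7.35 + 7/2, 7.41 + 0.2585/2) = Inv-Gamma(10.85, 7.53925).
Mode = β/(α+1) = 7.53925/11.85 = 0.6362.

0.6362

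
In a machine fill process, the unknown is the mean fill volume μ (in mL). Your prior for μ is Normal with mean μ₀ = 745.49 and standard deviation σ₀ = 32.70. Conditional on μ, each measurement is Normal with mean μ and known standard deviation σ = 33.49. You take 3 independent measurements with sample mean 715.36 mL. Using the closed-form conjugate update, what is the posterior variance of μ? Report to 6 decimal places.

For Normal data with known variance σ², a Normal(μ₀, σ₀²) prior on μ is conjugate. Posterior precision = 1/σ₀² + n/σ²; posterior mean is the precision-weighted average of μ₀ and x̄.
σ₀² = 32.70² = 1069.29, σ² = 33.49² = 1121.5801; σ² + n·σ₀² = 1121.5801 + 3·1069.29 = 4329.4501.
Posterior precision = 1/σ₀² + n/σ² = 1/1069.29 + 3/1121.5801 = (σ² + n·σ₀²)/(σ₀²σ²) = 4329.4501/(1069.29·1121.5801); posterior variance σₙ² = σ₀²σ²/(σ² + n·σ₀²) = 1069.29·1121.5801/4329.4501 = 277.008479.

277.008479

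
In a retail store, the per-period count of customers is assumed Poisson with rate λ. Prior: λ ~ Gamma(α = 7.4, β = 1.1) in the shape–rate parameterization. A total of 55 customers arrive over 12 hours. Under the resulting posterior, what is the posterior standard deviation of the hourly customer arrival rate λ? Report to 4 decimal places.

0.6030

With a Gamma(shape α, rate β) prior, the Poisson likelihood is conjugate: the posterior is Gamma(α + ΣXᵢ, β + n).
Posterior: Gamma(α+S, β+n) = Gamma(7.4+55, 1.1+12) = Gamma(62.4, 13.1).
SD = √α/β = √62.4/13.1 = 0.6030.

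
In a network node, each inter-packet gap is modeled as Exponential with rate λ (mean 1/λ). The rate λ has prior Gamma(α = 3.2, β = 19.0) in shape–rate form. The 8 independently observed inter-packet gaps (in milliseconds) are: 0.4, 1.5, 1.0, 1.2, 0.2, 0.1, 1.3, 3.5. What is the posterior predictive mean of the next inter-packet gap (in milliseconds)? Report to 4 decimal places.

2.7647

With a Gamma(shape α, rate β) prior on the exponential rate λ, the posterior after n observations with total T = Σxᵢ is Gamma(α+n, β+T).
Sum of observations T = 9.2 milliseconds; n = 8.
Posterior: Gamma(3.2+8, 19.0+9.2) = Gamma(11.2, 28.2).
The predictive distribution for the next observation is Lomax; its mean is β/(α−1) = 28.2/10.2 = 2.7647.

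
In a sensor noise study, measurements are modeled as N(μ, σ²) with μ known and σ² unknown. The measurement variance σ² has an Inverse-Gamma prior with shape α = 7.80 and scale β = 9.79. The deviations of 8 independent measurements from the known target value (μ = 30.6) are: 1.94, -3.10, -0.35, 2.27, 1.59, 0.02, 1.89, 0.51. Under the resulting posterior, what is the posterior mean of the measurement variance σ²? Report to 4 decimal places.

With known mean μ and an Inverse-Gamma(α, β) prior on σ², the Normal likelihood is conjugate: posterior is Inv-Gamma(α + n/2, β + Σ(xᵢ−μ)²/2).
Σ(xᵢ−μ)² = (1.94)² + (-3.10)² + (-0.35)² + (2.27)² + (1.59)² + (0.02)² + (1.89)² + (0.51)² = 25.0097.
Posterior: Inv-Gamma(7.80 + 8/2, 9.79 + 25.0097/2) = Inv-Gamma(11.80, 22.29485).
E[σ²|data] = β/(α−1) = 22.29485/10.80 = 2.0643.

2.0643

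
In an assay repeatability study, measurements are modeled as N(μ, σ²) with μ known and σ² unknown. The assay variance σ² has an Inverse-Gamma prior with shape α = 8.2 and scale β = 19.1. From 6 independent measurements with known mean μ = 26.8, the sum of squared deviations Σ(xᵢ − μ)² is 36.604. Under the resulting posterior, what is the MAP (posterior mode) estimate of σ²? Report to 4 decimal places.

With known mean μ and an Inverse-Gamma(α, β) prior on σ², the Normal likelihood is conjugate: posterior is Inv-Gamma(α + n/2, β + Σ(xᵢ−μ)²/2).
Posterior: Inv-Gamma(8.2 + 6/2, 19.1 + 36.604/2) = Inv-Gamma(11.20, 37.4020).
Mode = β/(α+1) = 37.4020/12.20 = 3.0657.

3.0657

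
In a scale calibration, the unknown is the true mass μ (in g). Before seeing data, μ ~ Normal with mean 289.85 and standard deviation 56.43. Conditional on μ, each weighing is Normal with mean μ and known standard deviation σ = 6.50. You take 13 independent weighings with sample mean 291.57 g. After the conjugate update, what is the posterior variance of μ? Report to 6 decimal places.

3.246686

For Normal data with known variance σ², a Normal(μ₀, σ₀²) prior on μ is conjugate. Posterior precision = 1/σ₀² + n/σ²; posterior mean is the precision-weighted average of μ₀ and x̄.
σ₀² = 56.43² = 3184.3449, σ² = 6.50² = 42.25; σ² + n·σ₀² = 42.25 + 13·3184.3449 = 41438.7337.
Posterior precision = 1/σ₀² + n/σ² = 1/3184.3449 + 13/42.25 = (σ² + n·σ₀²)/(σ₀²σ²) = 41438.7337/(3184.3449·42.25); posterior variance σₙ² = σ₀²σ²/(σ² + n·σ₀²) = 3184.3449·42.25/41438.7337 = 3.246686.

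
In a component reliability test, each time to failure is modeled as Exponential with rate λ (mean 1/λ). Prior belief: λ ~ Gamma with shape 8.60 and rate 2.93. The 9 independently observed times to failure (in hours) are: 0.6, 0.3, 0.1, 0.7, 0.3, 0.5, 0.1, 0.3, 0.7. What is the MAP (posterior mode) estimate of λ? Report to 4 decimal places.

With a Gamma(shape α, rate β) prior on the exponential rate λ, the posterior after n observations with total T = Σxᵢ is Gamma(α+n, β+T).
Sum of observations T = 3.6 hours; n = 9.
Posterior: Gamma(8.60+9, 2.93+3.6) = Gamma(17.60, 6.53).
Mode = (α−1)/β = 2.5421.

2.5421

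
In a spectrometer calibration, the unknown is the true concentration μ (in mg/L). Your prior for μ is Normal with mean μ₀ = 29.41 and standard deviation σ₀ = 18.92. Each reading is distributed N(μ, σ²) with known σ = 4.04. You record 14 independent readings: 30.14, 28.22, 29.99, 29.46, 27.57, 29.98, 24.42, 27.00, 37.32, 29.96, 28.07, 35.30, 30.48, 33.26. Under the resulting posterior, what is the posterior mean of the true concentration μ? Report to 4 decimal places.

For Normal data with known variance σ², a Normal(μ₀, σ₀²) prior on μ is conjugate. Posterior precision = 1/σ₀² + n/σ²; posterior mean is the precision-weighted average of μ₀ and x̄.
Σxᵢ = 30.14 + 28.22 + 29.99 + 29.46 + 27.57 + 29.98 + 24.42 + 27.00 + 37.32 + 29.96 + 28.07 + 35.30 + 30.48 + 33.26 = 421.17, so n·x̄ = 421.17.
σ₀² = 18.92² = 357.9664, σ² = 4.04² = 16.3216; σ² + n·σ₀² = 16.3216 + 14·357.9664 = 5027.8512.
Posterior mean = (μ₀/σ₀² + n·x̄/σ²)/(1/σ₀² + n/σ²) = (σ²·μ₀ + σ₀²·n·x̄)/(σ² + n·σ₀²) = (16.3216·29.41 + 357.9664·421.17)/5027.8512 = 151244.726944/5027.8512 = 30.0814.

30.0814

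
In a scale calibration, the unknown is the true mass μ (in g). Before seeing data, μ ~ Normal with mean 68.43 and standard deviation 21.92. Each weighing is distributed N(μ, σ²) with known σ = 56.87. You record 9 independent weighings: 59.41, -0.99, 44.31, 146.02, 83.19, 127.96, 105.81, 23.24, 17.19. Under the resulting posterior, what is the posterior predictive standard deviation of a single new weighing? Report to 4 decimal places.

58.6497

For Normal data with known variance σ², a Normal(μ₀, σ₀²) prior on μ is conjugate. Posterior precision = 1/σ₀² + n/σ²; posterior mean is the precision-weighted average of μ₀ and x̄.
σ₀² = 21.92² = 480.4864, σ² = 56.87² = 3234.1969; σ² + n·σ₀² = 3234.1969 + 9·480.4864 = 7558.5745.
Posterior precision = 1/σ₀² + n/σ² = 1/480.4864 + 9/3234.1969 = (σ² + n·σ₀²)/(σ₀²σ²) = 7558.5745/(480.4864·3234.1969); posterior variance σₙ² = σ₀²σ²/(σ² + n·σ₀²) = 480.4864·3234.1969/7558.5745 = 205.592685.
Predictive variance for one new observation = σₙ² + σ² = 480.4864·3234.1969/7558.5745 + 3234.1969 = σ²·(σ₀² + 7558.5745)/7558.5745 = 3234.1969·8039.0609/7558.5745 = 3439.789585; SD = √(3234.1969·8039.0609/7558.5745) = 58.6497.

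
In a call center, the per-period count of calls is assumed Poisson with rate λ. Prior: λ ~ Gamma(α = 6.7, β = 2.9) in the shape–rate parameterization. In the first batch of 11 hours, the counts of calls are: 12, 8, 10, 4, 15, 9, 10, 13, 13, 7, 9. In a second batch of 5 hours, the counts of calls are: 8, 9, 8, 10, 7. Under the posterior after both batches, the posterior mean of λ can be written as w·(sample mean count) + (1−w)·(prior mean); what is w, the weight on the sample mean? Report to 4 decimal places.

0.8466

With a Gamma(shape α, rate β) prior, the Poisson likelihood is conjugate: the posterior is Gamma(α + ΣXᵢ, β + n).
Total number of hours: n = 11 + 5 = 16.
Posterior mean = (α₀+S)/(β₀+n) = [n/(β₀+n)]·(S/n) + [β₀/(β₀+n)]·(α₀/β₀), so only n and β₀ enter the weight.
Weight on data w = n/(β₀+n) = 16/(2.9+16) = 16/18.9 = 0.8466.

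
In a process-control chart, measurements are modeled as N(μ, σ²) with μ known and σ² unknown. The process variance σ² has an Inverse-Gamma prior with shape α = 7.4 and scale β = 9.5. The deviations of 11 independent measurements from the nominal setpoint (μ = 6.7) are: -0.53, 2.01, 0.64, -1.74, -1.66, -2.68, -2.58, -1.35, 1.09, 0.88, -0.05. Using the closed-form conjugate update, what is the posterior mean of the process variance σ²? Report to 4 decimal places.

With known mean μ and an Inverse-Gamma(α, β) prior on σ², the Normal likelihood is conjugate: posterior is Inv-Gamma(α + n/2, β + Σ(xᵢ−μ)²/2).
Σ(xᵢ−μ)² = (-0.53)² + (2.01)² + (0.64)² + (-1.74)² + (-1.66)² + (-2.68)² + (-2.58)² + (-1.35)² + (1.09)² + (0.88)² + (-0.05)² = 28.1401.
Posterior: Inv-Gamma(7.4 + 11/2, 9.5 + 28.1401/2) = Inv-Gamma(12.90, 23.57005).
E[σ²|data] = β/(α−1) = 23.57005/11.90 = 1.9807.

1.9807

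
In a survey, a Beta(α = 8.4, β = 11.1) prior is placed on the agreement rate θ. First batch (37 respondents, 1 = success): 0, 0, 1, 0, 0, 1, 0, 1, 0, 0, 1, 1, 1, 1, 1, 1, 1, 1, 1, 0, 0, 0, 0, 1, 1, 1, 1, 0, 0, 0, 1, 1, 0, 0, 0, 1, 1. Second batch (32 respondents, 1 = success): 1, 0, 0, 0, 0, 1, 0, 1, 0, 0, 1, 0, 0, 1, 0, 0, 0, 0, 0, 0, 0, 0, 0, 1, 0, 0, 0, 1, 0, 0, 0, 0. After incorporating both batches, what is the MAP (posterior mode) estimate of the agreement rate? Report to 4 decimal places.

0.3977

The Beta prior is conjugate to a Binomial/Bernoulli likelihood; the update adds successes to α and failures to β.
After batch 1: Beta(8.4+20, 11.1+17) = Beta(28.4, 28.1).
After batch 2: Beta(28.4+7, 28.1+25) = Beta(35.4, 53.1).
Mode of Beta(a,b) for a,b>1 is (a−1)/(a+b−2) = 34.4/86.5 = 0.3977.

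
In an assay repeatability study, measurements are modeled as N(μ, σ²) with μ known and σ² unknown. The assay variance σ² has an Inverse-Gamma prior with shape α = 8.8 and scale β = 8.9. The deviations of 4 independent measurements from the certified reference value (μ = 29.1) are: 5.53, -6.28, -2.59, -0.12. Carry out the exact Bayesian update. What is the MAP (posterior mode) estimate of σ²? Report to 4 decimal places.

With known mean μ and an Inverse-Gamma(α, β) prior on σ², the Normal likelihood is conjugate: posterior is Inv-Gamma(α + n/2, β + Σ(xᵢ−μ)²/2).
Σ(xᵢ−μ)² = (5.53)² + (-6.28)² + (-2.59)² + (-0.12)² = 76.7418.
Posterior: Inv-Gamma(8.8 + 4/2, 8.9 + 76.7418/2) = Inv-Gamma(10.80, 47.27090).
Mode = β/(α+1) = 47.27090/11.80 = 4.0060.

4.0060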